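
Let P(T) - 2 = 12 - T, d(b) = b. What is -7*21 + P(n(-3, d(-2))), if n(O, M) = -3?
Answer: -130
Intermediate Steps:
P(T) = 14 - T (P(T) = 2 + (12 - T) = 14 - T)
-7*21 + P(n(-3, d(-2))) = -7*21 + (14 - 1*(-3)) = -147 + (14 + 3) = -147 + 17 = -130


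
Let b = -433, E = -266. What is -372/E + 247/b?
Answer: 47687/57589 ≈ 0.82806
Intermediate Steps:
-372/E + 247/b = -372/(-266) + 247/(-433) = -372*(-1/266) + 247*(-1/433) = 186/133 - 247/433 = 47687/57589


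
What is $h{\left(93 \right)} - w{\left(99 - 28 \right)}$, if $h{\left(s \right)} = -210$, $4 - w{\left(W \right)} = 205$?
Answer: $-9$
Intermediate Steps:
$w{\left(W \right)} = -201$ ($w{\left(W \right)} = 4 - 205 = -201$)
$h{\left(93 \right)} - w{\left(99 - 28 \right)} = -210 - -201 = -210 + 201 = -9$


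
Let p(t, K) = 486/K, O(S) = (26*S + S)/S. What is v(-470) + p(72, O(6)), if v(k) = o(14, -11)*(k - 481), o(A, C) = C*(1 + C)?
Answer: -104592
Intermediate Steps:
O(S) = 27 (O(S) = (27*S)/S = 27)
v(k) = -52910 + 110*k (v(k) = (-11*(1 - 11))*(k - 481) = (-11*(-10))*(-481 + k) = 110*(-481 + k) = -52910 + 110*k)
v(-470) + p(72, O(6)) = (-52910 + 110*(-470)) + 486/27 = (-52910 - 51700) + 486*(1/27) = -104610 + 18 = -104592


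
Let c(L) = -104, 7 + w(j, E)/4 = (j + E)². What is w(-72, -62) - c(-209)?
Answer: 71900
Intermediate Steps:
w(j, E) = -28 + 4*(E + j)² (w(j, E) = -28 + 4*(j + E)² = -28 + 4*(E + j)²)
w(-72, -62) - c(-209) = (-28 + 4*(-62 - 72)²) - 1*(-104) = (-28 + 4*(-134)²) + 104 = (-28 + 4*17956) + 104 = (-28 + 71824) + 104 = 71796 + 104 = 71900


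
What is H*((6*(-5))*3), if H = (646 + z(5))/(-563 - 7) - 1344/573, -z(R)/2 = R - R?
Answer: 59802/191 ≈ 313.10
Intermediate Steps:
z(R) = 0 (z(R) = -2*(R - R) = -2*0 = 0)
H = -9967/2865 (H = (646 + 0)/(-563 - 7) - 1344/573 = 646/(-570) - 1344*1/573 = 646*(-1/570) - 448/191 = -17/15 - 448/191 = -9967/2865 ≈ -3.4789)
H*((6*(-5))*3) = -9967*6*(-5)*3/2865 = -(-19934)*3/191 = -9967/2865*(-90) = 59802/191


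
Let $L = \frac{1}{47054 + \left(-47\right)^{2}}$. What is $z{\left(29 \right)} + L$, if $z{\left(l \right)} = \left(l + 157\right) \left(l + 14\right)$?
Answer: $\frac{394005475}{49263} \approx 7998.0$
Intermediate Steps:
$z{\left(l \right)} = \left(14 + l\right) \left(157 + l\right)$ ($z{\left(l \right)} = \left(157 + l\right) \left(14 + l\right) = \left(14 + l\right) \left(157 + l\right)$)
$L = \frac{1}{49263}$ ($L = \frac{1}{47054 + 2209} = \frac{1}{49263} \approx 2.0299 \cdot 10^{-5}$)
$z{\left(29 \right)} + L = \left(2198 + 29^{2} + 171 \cdot 29\right) + \frac{1}{49263} = \left(2198 + 841 + 4959\right) + \frac{1}{49263} = 7998 + \frac{1}{49263} = \frac{394005475}{49263}$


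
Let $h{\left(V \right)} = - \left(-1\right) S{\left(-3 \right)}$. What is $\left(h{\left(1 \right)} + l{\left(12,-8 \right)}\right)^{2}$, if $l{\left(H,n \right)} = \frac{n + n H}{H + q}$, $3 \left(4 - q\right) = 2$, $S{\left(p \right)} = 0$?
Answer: $\frac{24336}{529} \approx 46.004$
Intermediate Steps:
$q = \frac{10}{3}$ ($q = 4 - \frac{2}{3} = \frac{10}{3} \approx 3.3333$)
$l{\left(H,n \right)} = \frac{n + H n}{\frac{10}{3} + H}$ ($l{\left(H,n \right)} = \frac{n + n H}{H + \frac{10}{3}} = \frac{n + H n}{\frac{10}{3} + H}$)
$h{\left(V \right)} = 0$ ($h{\left(V \right)} = - \left(-1\right) 0 = \left(-1\right) 0 = 0$)
$\left(h{\left(1 \right)} + l{\left(12,-8 \right)}\right)^{2} = \left(0 + 3 \left(-8\right) \frac{1}{10 + 3 \cdot 12} \left(1 + 12\right)\right)^{2} = \left(0 + 3 \left(-8\right) \frac{1}{10 + 36} \cdot 13\right)^{2} = \left(0 + 3 \left(-8\right) \frac{1}{46} \cdot 13\right)^{2} = \left(0 - \frac{156}{23}\right)^{2} = \left(- \frac{156}{23}\right)^{2} = \frac{24336}{529}$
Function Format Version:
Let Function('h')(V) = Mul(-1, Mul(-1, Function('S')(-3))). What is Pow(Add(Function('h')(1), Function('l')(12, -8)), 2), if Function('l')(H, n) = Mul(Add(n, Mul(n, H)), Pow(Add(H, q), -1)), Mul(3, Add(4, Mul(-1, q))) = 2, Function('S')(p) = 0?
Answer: Rational(24336, 529) ≈ 46.004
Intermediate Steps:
q = Rational(10, 3) (q = Add(4, Mul(Rational(-1, 3), 2)) = Add(4, Rational(-2, 3)) = Rational(10, 3) ≈ 3.3333)
Function('l')(H, n) = Mul(Pow(Add(Rational(10, 3), H), -1), Add(n, Mul(H, n))) (Function('l')(H, n) = Mul(Add(n, Mul(n, H)), Pow(Add(H, Rational(10, 3)), -1)) = Mul(Add(n, Mul(H, n)), Pow(Add(Rational(10, 3), H), -1)) = Mul(Pow(Add(Rational(10, 3), H), -1), Add(n, Mul(H, n))))
Function('h')(V) = 0 (Function('h')(V) = Mul(-1, Mul(-1, 0)) = Mul(-1, 0) = 0)
Pow(Add(Function('h')(1), Function('l')(12, -8)), 2) = Pow(Add(0, Mul(3, -8, Pow(Add(10, Mul(3, 12)), -1), Add(1, 12))), 2) = Pow(Add(0, Mul(3, -8, Pow(Add(10, 36), -1), 13)), 2) = Pow(Add(0, Mul(3, -8, Pow(46, -1), 13)), 2) = Pow(Add(0, Mul(3, -8, Rational(1, 46), 13)), 2) = Pow(Add(0, Rational(-156, 23)), 2) = Pow(Rational(-156, 23), 2) = Rational(24336, 529)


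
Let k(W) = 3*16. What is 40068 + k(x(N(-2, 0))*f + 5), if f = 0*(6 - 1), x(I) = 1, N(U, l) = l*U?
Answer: 40116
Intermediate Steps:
N(U, l) = U*l
f = 0 (f = 0*5 = 0)
k(W) = 48
40068 + k(x(N(-2, 0))*f + 5) = 40068 + 48 = 40116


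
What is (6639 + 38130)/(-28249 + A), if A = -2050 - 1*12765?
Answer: -44769/43064 ≈ -1.0396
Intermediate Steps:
A = -14815 (A = -2050 - 12765 = -14815)
(6639 + 38130)/(-28249 + A) = (6639 + 38130)/(-28249 - 14815) = 44769/(-43064) = 44769*(-1/43064) = -44769/43064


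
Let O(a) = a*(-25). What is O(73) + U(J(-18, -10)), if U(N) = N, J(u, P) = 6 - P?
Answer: -1809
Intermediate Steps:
O(a) = -25*a
O(73) + U(J(-18, -10)) = -25*73 + (6 - 1*(-10)) = -1825 + (6 + 10) = -1825 + 16 = -1809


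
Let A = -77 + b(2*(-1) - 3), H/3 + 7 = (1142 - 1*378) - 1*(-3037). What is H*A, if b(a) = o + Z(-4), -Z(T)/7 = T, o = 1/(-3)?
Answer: -561512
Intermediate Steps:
o = -⅓ (o = 1*(-⅓) = -⅓ ≈ -0.33333)
Z(T) = -7*T
b(a) = 83/3 (b(a) = -⅓ - 7*(-4) = -⅓ + 28 = 83/3)
H = 11382 (H = -21 + 3*((1142 - 1*378) - 1*(-3037)) = -21 + 3*((1142 - 378) + 3037) = -21 + 3*(764 + 3037) = -21 + 3*3801 = -21 + 11403 = 11382)
A = -148/3 (A = -77 + 83/3 = -148/3 ≈ -49.333)
H*A = 11382*(-148/3) = -561512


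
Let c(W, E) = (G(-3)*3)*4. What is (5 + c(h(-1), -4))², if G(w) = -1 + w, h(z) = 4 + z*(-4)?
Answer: 1849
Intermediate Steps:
h(z) = 4 - 4*z
c(W, E) = -48 (c(W, E) = ((-1 - 3)*3)*4 = -4*3*4 = -12*4 = -48)
(5 + c(h(-1), -4))² = (5 - 48)² = (-43)² = 1849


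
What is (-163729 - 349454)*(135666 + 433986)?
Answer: -292335722316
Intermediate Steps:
(-163729 - 349454)*(135666 + 433986) = -513183*569652 = -292335722316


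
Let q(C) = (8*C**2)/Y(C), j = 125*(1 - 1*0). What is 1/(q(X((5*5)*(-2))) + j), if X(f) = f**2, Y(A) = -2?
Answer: -1/24999875 ≈ -4.0000e-8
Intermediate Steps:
j = 125 (j = 125*(1 + 0) = 125*1 = 125)
q(C) = -4*C**2 (q(C) = (8*C**2)/(-2) = (8*C**2)*(-1/2) = -4*C**2)
1/(q(X((5*5)*(-2))) + j) = 1/(-4*(((5*5)*(-2))**2)**2 + 125) = 1/(-4*((25*(-2))**2)**2 + 125) = 1/(-4*((-50)**2)**2 + 125) = 1/(-4*2500**2 + 125) = 1/(-4*6250000 + 125) = 1/(-25000000 + 125) = 1/(-24999875) = -1/24999875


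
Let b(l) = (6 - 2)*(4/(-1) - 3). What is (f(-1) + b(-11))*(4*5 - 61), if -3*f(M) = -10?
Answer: 3034/3 ≈ 1011.3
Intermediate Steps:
b(l) = -28 (b(l) = 4*(4*(-1) - 3) = 4*(-4 - 3) = 4*(-7) = -28)
f(M) = 10/3 (f(M) = -⅓*(-10) = 10/3)
(f(-1) + b(-11))*(4*5 - 61) = (10/3 - 28)*(4*5 - 61) = -74*(20 - 61)/3 = -74/3*(-41) = 3034/3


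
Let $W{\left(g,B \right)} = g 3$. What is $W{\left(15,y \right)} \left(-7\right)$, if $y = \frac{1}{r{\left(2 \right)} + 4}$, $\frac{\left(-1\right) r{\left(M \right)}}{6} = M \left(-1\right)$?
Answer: $-315$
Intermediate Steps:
$r{\left(M \right)} = 6 M$ ($r{\left(M \right)} = - 6 M \left(-1\right) = - 6 \left(- M\right) = 6 M$)
$y = \frac{1}{16}$ ($y = \frac{1}{6 \cdot 2 + 4} = \frac{1}{12 + 4} = \frac{1}{16} \approx 0.0625$)
$W{\left(g,B \right)} = 3 g$
$W{\left(15,y \right)} \left(-7\right) = 3 \cdot 15 \left(-7\right) = 45 \left(-7\right) = -315$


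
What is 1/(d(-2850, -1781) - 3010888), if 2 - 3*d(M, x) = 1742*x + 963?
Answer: -1/1977041 ≈ -5.0581e-7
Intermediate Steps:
d(M, x) = -961/3 - 1742*x/3 (d(M, x) = ⅔ - (1742*x + 963)/3 = ⅔ - (963 + 1742*x)/3 = ⅔ + (-321 - 1742*x/3) = -961/3 - 1742*x/3)
1/(d(-2850, -1781) - 3010888) = 1/((-961/3 - 1742/3*(-1781)) - 3010888) = 1/((-961/3 + 3102502/3) - 3010888) = 1/(1033847 - 3010888) = 1/(-1977041) = -1/1977041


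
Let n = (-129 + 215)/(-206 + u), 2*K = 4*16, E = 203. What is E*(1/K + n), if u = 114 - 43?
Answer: -531251/4320 ≈ -122.97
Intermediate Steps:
u = 71
K = 32 (K = (4*16)/2 = (½)*64 = 32)
n = -86/135 (n = (-129 + 215)/(-206 + 71) = 86/(-135) = 86*(-1/135) = -86/135 ≈ -0.63704)
E*(1/K + n) = 203*(1/32 - 86/135) = 203*(-2617/4320) = -531251/4320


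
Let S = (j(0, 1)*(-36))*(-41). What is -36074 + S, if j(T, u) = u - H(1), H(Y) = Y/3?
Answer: -35090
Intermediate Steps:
H(Y) = Y/3 (H(Y) = Y*(⅓) = Y/3)
j(T, u) = -⅓ + u (j(T, u) = u - 1/3 = u - 1*⅓ = u - ⅓ = -⅓ + u)
S = 984 (S = ((-⅓ + 1)*(-36))*(-41) = ((⅔)*(-36))*(-41) = -24*(-41) = 984)
-36074 + S = -36074 + 984 = -35090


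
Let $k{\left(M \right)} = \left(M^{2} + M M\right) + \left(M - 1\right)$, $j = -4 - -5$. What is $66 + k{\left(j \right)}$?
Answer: $68$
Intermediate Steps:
$j = 1$ ($j = -4 + 5 = 1$)
$k{\left(M \right)} = -1 + M + 2 M^{2}$ ($k{\left(M \right)} = \left(M^{2} + M^{2}\right) + \left(M - 1\right) = 2 M^{2} + \left(-1 + M\right) = -1 + M + 2 M^{2}$)
$66 + k{\left(j \right)} = 66 + \left(-1 + 1 + 2 \cdot 1^{2}\right) = 66 + \left(-1 + 1 + 2 \cdot 1\right) = 66 + \left(-1 + 1 + 2\right) = 66 + 2 = 68$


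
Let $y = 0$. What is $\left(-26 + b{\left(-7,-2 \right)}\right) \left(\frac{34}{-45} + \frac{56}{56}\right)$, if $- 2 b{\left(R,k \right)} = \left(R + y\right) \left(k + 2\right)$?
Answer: $- \frac{286}{45} \approx -6.3556$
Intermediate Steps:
$b{\left(R,k \right)} = - \frac{R \left(2 + k\right)}{2}$ ($b{\left(R,k \right)} = - \frac{\left(R + 0\right) \left(k + 2\right)}{2} = - \frac{R \left(2 + k\right)}{2}$)
$\left(-26 + b{\left(-7,-2 \right)}\right) \left(\frac{34}{-45} + \frac{56}{56}\right) = \left(-26 + \frac{1}{2} \left(-7\right) \left(-2 - -2\right)\right) \left(\frac{34}{-45} + \frac{56}{56}\right) = \left(-26 + \frac{1}{2} \left(-7\right) \left(-2 + 2\right)\right) \left(34 \left(- \frac{1}{45}\right) + 56 \cdot \frac{1}{56}\right) = \left(-26 + \frac{1}{2} \left(-7\right) 0\right) \left(- \frac{34}{45} + 1\right) = \left(-26 + 0\right) \frac{11}{45} = \left(-26\right) \frac{11}{45} = - \frac{286}{45}$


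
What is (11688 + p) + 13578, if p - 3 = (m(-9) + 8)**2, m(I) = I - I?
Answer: 25333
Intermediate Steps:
m(I) = 0
p = 67 (p = 3 + (0 + 8)**2 = 3 + 8**2 = 3 + 64 = 67)
(11688 + p) + 13578 = (11688 + 67) + 13578 = 11755 + 13578 = 25333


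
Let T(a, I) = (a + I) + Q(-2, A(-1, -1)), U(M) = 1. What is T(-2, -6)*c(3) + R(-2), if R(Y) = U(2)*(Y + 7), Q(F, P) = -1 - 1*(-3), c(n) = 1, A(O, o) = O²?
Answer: -1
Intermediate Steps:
Q(F, P) = 2 (Q(F, P) = -1 + 3 = 2)
R(Y) = 7 + Y (R(Y) = 1*(Y + 7) = 1*(7 + Y) = 7 + Y)
T(a, I) = 2 + I + a (T(a, I) = (a + I) + 2 = (I + a) + 2 = 2 + I + a)
T(-2, -6)*c(3) + R(-2) = (2 - 6 - 2)*1 + (7 - 2) = -6*1 + 5 = -6 + 5 = -1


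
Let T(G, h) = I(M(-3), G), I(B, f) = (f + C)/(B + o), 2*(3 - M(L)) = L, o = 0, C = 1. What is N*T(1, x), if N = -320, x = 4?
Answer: -1280/9 ≈ -142.22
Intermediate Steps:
M(L) = 3 - L/2
I(B, f) = (1 + f)/B (I(B, f) = (f + 1)/(B + 0) = (1 + f)/B)
T(G, h) = 2/9 + 2*G/9 (T(G, h) = (1 + G)/(3 - ½*(-3)) = (1 + G)/(3 + 3/2) = (1 + G)/(9/2) = 2*(1 + G)/9 = 2/9 + 2*G/9)
N*T(1, x) = -320*(2/9 + (2/9)*1) = -320*(2/9 + 2/9) = -320*4/9 = -1280/9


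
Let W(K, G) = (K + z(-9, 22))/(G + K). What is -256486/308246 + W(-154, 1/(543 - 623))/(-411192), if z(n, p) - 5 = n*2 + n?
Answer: -81214906128677/97604104476717 ≈ -0.83208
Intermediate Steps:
z(n, p) = 5 + 3*n (z(n, p) = 5 + (n*2 + n) = 5 + (2*n + n) = 5 + 3*n)
W(K, G) = (-22 + K)/(G + K) (W(K, G) = (K + (5 + 3*(-9)))/(G + K) = (K + (5 - 27))/(G + K) = (K - 22)/(G + K) = (-22 + K)/(G + K))
-256486/308246 + W(-154, 1/(543 - 623))/(-411192) = -256486/308246 + ((-22 - 154)/(1/(543 - 623) - 154))/(-411192) = -256486*1/308246 + (-176/(1/(-80) - 154))*(-1/411192) = -128243/154123 + (-176/(-1/80 - 154))*(-1/411192) = -128243/154123 + (-176/(-12321/80))*(-1/411192) = -128243/154123 - 80/12321*(-176)*(-1/411192) = -128243/154123 + (14080/12321)*(-1/411192) = -128243/154123 - 1760/633287079 = -81214906128677/97604104476717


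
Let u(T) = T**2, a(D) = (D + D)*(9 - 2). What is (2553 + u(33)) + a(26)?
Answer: 4006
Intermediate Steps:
a(D) = 14*D (a(D) = (2*D)*7 = 14*D)
(2553 + u(33)) + a(26) = (2553 + 33**2) + 14*26 = (2553 + 1089) + 364 = 3642 + 364 = 4006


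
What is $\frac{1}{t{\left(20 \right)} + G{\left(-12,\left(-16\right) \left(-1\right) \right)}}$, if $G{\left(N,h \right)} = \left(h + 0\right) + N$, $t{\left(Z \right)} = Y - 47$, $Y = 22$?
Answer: $- \frac{1}{21} \approx -0.047619$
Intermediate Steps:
$t{\left(Z \right)} = -25$ ($t{\left(Z \right)} = 22 - 47 = -25$)
$G{\left(N,h \right)} = N + h$ ($G{\left(N,h \right)} = h + N = N + h$)
$\frac{1}{t{\left(20 \right)} + G{\left(-12,\left(-16\right) \left(-1\right) \right)}} = \frac{1}{-25 - -4} = \frac{1}{-25 + \left(-12 + 16\right)} = \frac{1}{-25 + 4} = \frac{1}{-21} = - \frac{1}{21}$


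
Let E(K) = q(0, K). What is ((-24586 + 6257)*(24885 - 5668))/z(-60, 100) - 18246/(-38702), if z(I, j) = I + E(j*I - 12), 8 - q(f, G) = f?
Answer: 6815972107339/1006252 ≈ 6.7736e+6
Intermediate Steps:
q(f, G) = 8 - f
E(K) = 8 (E(K) = 8 - 1*0 = 8 + 0 = 8)
z(I, j) = 8 + I (z(I, j) = I + 8 = 8 + I)
((-24586 + 6257)*(24885 - 5668))/z(-60, 100) - 18246/(-38702) = ((-24586 + 6257)*(24885 - 5668))/(8 - 60) - 18246/(-38702) = -18329*19217/(-52) - 18246*(-1/38702) = -352228393*(-1/52) + 9123/19351 = 352228393/52 + 9123/19351 = 6815972107339/1006252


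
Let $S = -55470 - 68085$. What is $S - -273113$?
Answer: $149558$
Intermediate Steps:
$S = -123555$ ($S = -55470 - 68085 = -123555$)
$S - -273113 = -123555 - -273113 = -123555 + 273113 = 149558$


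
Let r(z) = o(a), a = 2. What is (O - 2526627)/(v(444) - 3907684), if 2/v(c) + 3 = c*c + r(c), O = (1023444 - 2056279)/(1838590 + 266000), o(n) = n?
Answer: 209653661963811655/324250513141900284 ≈ 0.64658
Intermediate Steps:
r(z) = 2
O = -206567/420918 (O = -1032835/2104590 = -1032835*1/2104590 = -206567/420918 ≈ -0.49075)
v(c) = 2/(-1 + c²) (v(c) = 2/(-3 + (c*c + 2)) = 2/(-3 + (c² + 2)) = 2/(-3 + (2 + c²)) = 2/(-1 + c²))
(O - 2526627)/(v(444) - 3907684) = (-206567/420918 - 2526627)/(2/(-1 + 444²) - 3907684) = -1063502990153/(420918*(2/(-1 + 197136) - 3907684)) = -1063502990153/(420918*(2/197135 - 3907684)) = -1063502990153/(420918*(-770341285338/197135)) = -1063502990153/420918*(-197135/770341285338) = 209653661963811655/324250513141900284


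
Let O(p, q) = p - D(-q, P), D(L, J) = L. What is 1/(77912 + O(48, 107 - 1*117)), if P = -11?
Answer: 1/77950 ≈ 1.2829e-5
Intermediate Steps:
O(p, q) = p + q (O(p, q) = p - (-1)*q = p + q)
1/(77912 + O(48, 107 - 1*117)) = 1/(77912 + (48 + (107 - 1*117))) = 1/(77912 + (48 + (107 - 117))) = 1/(77912 + (48 - 10)) = 1/(77912 + 38) = 1/77950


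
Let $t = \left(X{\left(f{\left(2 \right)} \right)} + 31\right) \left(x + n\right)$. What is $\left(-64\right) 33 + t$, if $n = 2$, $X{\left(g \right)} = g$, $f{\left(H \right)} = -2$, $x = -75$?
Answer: $-4229$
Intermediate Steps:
$t = -2117$ ($t = \left(-2 + 31\right) \left(-75 + 2\right) = 29 \left(-73\right) = -2117$)
$\left(-64\right) 33 + t = \left(-64\right) 33 - 2117 = -2112 - 2117 = -4229$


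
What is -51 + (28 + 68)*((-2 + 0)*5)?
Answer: -1011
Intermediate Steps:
-51 + (28 + 68)*((-2 + 0)*5) = -51 + 96*(-2*5) = -51 + 96*(-10) = -51 - 960 = -1011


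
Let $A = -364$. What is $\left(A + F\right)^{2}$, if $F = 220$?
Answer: $20736$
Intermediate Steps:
$\left(A + F\right)^{2} = \left(-364 + 220\right)^{2} = \left(-144\right)^{2} = 20736$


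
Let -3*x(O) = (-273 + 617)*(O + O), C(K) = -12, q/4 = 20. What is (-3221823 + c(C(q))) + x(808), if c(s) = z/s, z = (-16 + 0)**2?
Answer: -10221437/3 ≈ -3.4071e+6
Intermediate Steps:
q = 80 (q = 4*20 = 80)
z = 256 (z = (-16)**2 = 256)
c(s) = 256/s
x(O) = -688*O/3 (x(O) = -(-273 + 617)*(O + O)/3 = -344*2*O/3 = -688*O/3)
(-3221823 + c(C(q))) + x(808) = (-3221823 + 256/(-12)) - 688/3*808 = (-3221823 + 256*(-1/12)) - 555904/3 = (-3221823 - 64/3) - 555904/3 = -9665533/3 - 555904/3 = -10221437/3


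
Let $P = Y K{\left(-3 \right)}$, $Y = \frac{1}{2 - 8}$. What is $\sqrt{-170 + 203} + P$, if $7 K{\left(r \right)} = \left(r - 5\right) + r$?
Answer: $\frac{11}{42} + \sqrt{33} \approx 6.0065$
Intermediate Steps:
$K{\left(r \right)} = - \frac{5}{7} + \frac{2 r}{7}$ ($K{\left(r \right)} = \frac{\left(r - 5\right) + r}{7} = \frac{\left(-5 + r\right) + r}{7} = \frac{-5 + 2 r}{7} = - \frac{5}{7} + \frac{2 r}{7}$)
$Y = - \frac{1}{6}$ ($Y = \frac{1}{-6} = - \frac{1}{6} \approx -0.16667$)
$P = \frac{11}{42}$ ($P = - \frac{- \frac{5}{7} + \frac{2}{7} \left(-3\right)}{6} = - \frac{- \frac{5}{7} - \frac{6}{7}}{6} = \left(- \frac{1}{6}\right) \left(- \frac{11}{7}\right) = \frac{11}{42} \approx 0.2619$)
$\sqrt{-170 + 203} + P = \sqrt{-170 + 203} + \frac{11}{42} = \sqrt{33} + \frac{11}{42} = \frac{11}{42} + \sqrt{33}$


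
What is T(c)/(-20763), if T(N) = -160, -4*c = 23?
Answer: 160/20763 ≈ 0.0077060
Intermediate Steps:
c = -23/4 (c = -¼*23 = -23/4 ≈ -5.7500)
T(c)/(-20763) = -160/(-20763) = -160*(-1/20763) = 160/20763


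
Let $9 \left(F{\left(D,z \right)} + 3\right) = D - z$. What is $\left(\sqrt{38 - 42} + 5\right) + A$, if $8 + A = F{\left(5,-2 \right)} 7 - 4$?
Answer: $- \frac{203}{9} + 2 i \approx -22.556 + 2.0 i$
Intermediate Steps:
$F{\left(D,z \right)} = -3 - \frac{z}{9} + \frac{D}{9}$ ($F{\left(D,z \right)} = -3 + \frac{D - z}{9} = -3 + \left(- \frac{z}{9} + \frac{D}{9}\right) = -3 - \frac{z}{9} + \frac{D}{9}$)
$A = - \frac{248}{9}$ ($A = -8 + \left(\left(-3 - - \frac{2}{9} + \frac{1}{9} \cdot 5\right) 7 - 4\right) = -8 + \left(\left(-3 + \frac{2}{9} + \frac{5}{9}\right) 7 - 4\right) = -8 - \frac{176}{9} = - \frac{248}{9} \approx -27.556$)
$\left(\sqrt{38 - 42} + 5\right) + A = \left(\sqrt{38 - 42} + 5\right) - \frac{248}{9} = \left(\sqrt{-4} + 5\right) - \frac{248}{9} = \left(2 i + 5\right) - \frac{248}{9} = \left(5 + 2 i\right) - \frac{248}{9} = - \frac{203}{9} + 2 i$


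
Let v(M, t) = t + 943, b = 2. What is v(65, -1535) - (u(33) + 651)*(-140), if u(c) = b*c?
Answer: 99788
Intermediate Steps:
u(c) = 2*c
v(M, t) = 943 + t
v(65, -1535) - (u(33) + 651)*(-140) = (943 - 1535) - (2*33 + 651)*(-140) = -592 - (66 + 651)*(-140) = -592 - 717*(-140) = -592 - 1*(-100380) = -592 + 100380 = 99788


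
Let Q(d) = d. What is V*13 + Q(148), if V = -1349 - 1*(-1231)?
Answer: -1386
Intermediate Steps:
V = -118 (V = -1349 + 1231 = -118)
V*13 + Q(148) = -118*13 + 148 = -1534 + 148 = -1386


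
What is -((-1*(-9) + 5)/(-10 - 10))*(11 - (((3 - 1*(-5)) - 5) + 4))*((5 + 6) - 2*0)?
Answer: 154/5 ≈ 30.800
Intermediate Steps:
-((-1*(-9) + 5)/(-10 - 10))*(11 - (((3 - 1*(-5)) - 5) + 4))*((5 + 6) - 2*0) = -((9 + 5)/(-20))*(11 - (((3 + 5) - 5) + 4))*(11 + 0) = -(14*(-1/20))*(11 - ((8 - 5) + 4))*11 = -(-7*(11 - (3 + 4))/10)*11 = -(-7*(11 - 1*7)/10)*11 = -(-7*(11 - 7)/10)*11 = -(-7/10*4)*11 = -(-14)*11/5 = -1*(-154/5) = 154/5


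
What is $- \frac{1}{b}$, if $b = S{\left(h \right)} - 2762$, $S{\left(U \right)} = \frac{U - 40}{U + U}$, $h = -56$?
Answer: $\frac{7}{19328} \approx 0.00036217$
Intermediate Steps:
$S{\left(U \right)} = \frac{-40 + U}{2 U}$
$b = - \frac{19328}{7}$ ($b = \frac{-40 - 56}{2 \left(-56\right)} - 2762 = \frac{1}{2} \left(- \frac{1}{56}\right) \left(-96\right) - 2762 = \frac{6}{7} - 2762 = - \frac{19328}{7} \approx -2761.1$)
$- \frac{1}{b} = - \frac{1}{- \frac{19328}{7}} = \left(-1\right) \left(- \frac{7}{19328}\right) = \frac{7}{19328}$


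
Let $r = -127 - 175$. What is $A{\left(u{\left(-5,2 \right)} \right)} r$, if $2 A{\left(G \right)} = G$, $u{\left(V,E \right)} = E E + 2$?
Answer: $-906$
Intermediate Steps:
$r = -302$
$u{\left(V,E \right)} = 2 + E^{2}$ ($u{\left(V,E \right)} = E^{2} + 2 = 2 + E^{2}$)
$A{\left(G \right)} = \frac{G}{2}$
$A{\left(u{\left(-5,2 \right)} \right)} r = \frac{2 + 2^{2}}{2} \left(-302\right) = \frac{2 + 4}{2} \left(-302\right) = \frac{1}{2} \cdot 6 \left(-302\right) = 3 \left(-302\right) = -906$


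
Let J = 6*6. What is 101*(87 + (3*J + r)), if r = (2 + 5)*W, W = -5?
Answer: 16160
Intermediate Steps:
r = -35 (r = (2 + 5)*(-5) = 7*(-5) = -35)
J = 36
101*(87 + (3*J + r)) = 101*(87 + (3*36 - 35)) = 101*(87 + (108 - 35)) = 101*(87 + 73) = 101*160 = 16160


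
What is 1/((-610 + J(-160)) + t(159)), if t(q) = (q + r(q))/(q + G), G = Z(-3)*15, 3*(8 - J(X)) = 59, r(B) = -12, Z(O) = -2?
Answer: -129/80048 ≈ -0.0016115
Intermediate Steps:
J(X) = -35/3 (J(X) = 8 - ⅓*59 = 8 - 59/3 = -35/3)
G = -30 (G = -2*15 = -30)
t(q) = (-12 + q)/(-30 + q) (t(q) = (q - 12)/(q - 30) = (-12 + q)/(-30 + q))
1/((-610 + J(-160)) + t(159)) = 1/((-610 - 35/3) + (-12 + 159)/(-30 + 159)) = 1/(-1865/3 + 147/129) = 1/(-1865/3 + (1/129)*147) = 1/(-1865/3 + 49/43) = 1/(-80048/129) = -129/80048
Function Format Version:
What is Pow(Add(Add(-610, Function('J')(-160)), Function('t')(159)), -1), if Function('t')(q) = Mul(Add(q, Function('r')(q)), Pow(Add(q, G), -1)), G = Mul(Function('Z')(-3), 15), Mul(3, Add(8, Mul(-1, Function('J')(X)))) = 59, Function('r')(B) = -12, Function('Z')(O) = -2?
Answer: Rational(-129, 80048) ≈ -0.0016115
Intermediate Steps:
Function('J')(X) = Rational(-35, 3) (Function('J')(X) = Add(8, Mul(Rational(-1, 3), 59)) = Add(8, Rational(-59, 3)) = Rational(-35, 3))
G = -30 (G = Mul(-2, 15) = -30)
Function('t')(q) = Mul(Pow(Add(-30, q), -1), Add(-12, q)) (Function('t')(q) = Mul(Add(q, -12), Pow(Add(q, -30), -1)) = Mul(Add(-12, q), Pow(Add(-30, q), -1)) = Mul(Pow(Add(-30, q), -1), Add(-12, q)))
Pow(Add(Add(-610, Function('J')(-160)), Function('t')(159)), -1) = Pow(Add(Add(-610, Rational(-35, 3)), Mul(Pow(Add(-30, 159), -1), Add(-12, 159))), -1) = Pow(Add(Rational(-1865, 3), Mul(Pow(129, -1), 147)), -1) = Pow(Add(Rational(-1865, 3), Mul(Rational(1, 129), 147)), -1) = Pow(Add(Rational(-1865, 3), Rational(49, 43)), -1) = Pow(Rational(-80048, 129), -1) = Rational(-129, 80048)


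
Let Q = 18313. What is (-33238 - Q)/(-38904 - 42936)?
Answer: 51551/81840 ≈ 0.62990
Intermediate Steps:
(-33238 - Q)/(-38904 - 42936) = (-33238 - 1*18313)/(-38904 - 42936) = (-33238 - 18313)/(-81840) = -51551*(-1/81840) = 51551/81840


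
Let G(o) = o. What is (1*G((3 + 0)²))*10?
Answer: 90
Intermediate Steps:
(1*G((3 + 0)²))*10 = (1*(3 + 0)²)*10 = (1*3²)*10 = (1*9)*10 = 9*10 = 90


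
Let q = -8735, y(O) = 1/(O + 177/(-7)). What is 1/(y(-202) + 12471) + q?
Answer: -173314225599/19841354 ≈ -8735.0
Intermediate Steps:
y(O) = 1/(-177/7 + O) (y(O) = 1/(O + 177*(-1/7)) = 1/(O - 177/7) = 1/(-177/7 + O))
1/(y(-202) + 12471) + q = 1/(7/(-177 + 7*(-202)) + 12471) - 8735 = 1/(7/(-177 - 1414) + 12471) - 8735 = 1/(7/(-1591) + 12471) - 8735 = 1/(7*(-1/1591) + 12471) - 8735 = 1/(-7/1591 + 12471) - 8735 = 1/(19841354/1591) - 8735 = 1591/19841354 - 8735 = -173314225599/19841354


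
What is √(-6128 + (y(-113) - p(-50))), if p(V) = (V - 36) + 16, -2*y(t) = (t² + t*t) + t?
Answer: I*√75082/2 ≈ 137.01*I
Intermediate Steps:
y(t) = -t² - t/2 (y(t) = -((t² + t*t) + t)/2 = -((t² + t²) + t)/2 = -(2*t² + t)/2 = -(t + 2*t²)/2 = -t² - t/2)
p(V) = -20 + V (p(V) = (-36 + V) + 16 = -20 + V)
√(-6128 + (y(-113) - p(-50))) = √(-6128 + (-1*(-113)*(½ - 113) - (-20 - 50))) = √(-6128 + (-1*(-113)*(-225/2) - 1*(-70))) = √(-6128 + (-25425/2 + 70)) = √(-6128 - 25285/2) = √(-37541/2) = I*√75082/2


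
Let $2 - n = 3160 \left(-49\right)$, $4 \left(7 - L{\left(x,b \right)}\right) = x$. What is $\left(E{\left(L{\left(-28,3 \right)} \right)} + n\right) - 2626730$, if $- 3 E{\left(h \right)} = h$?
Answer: $- \frac{7415678}{3} \approx -2.4719 \cdot 10^{6}$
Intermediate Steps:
$L{\left(x,b \right)} = 7 - \frac{x}{4}$
$n = 154842$ ($n = 2 - 3160 \left(-49\right) = 2 - -154840 = 2 + 154840 = 154842$)
$E{\left(h \right)} = - \frac{h}{3}$
$\left(E{\left(L{\left(-28,3 \right)} \right)} + n\right) - 2626730 = \left(- \frac{7 - -7}{3} + 154842\right) - 2626730 = \left(- \frac{7 + 7}{3} + 154842\right) - 2626730 = \left(\left(- \frac{1}{3}\right) 14 + 154842\right) - 2626730 = \left(- \frac{14}{3} + 154842\right) - 2626730 = \frac{464512}{3} - 2626730 = - \frac{7415678}{3}$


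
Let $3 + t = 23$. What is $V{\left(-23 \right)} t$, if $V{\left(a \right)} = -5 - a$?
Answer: $360$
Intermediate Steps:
$t = 20$ ($t = -3 + 23 = 20$)
$V{\left(-23 \right)} t = \left(-5 - -23\right) 20 = \left(-5 + 23\right) 20 = 18 \cdot 20 = 360$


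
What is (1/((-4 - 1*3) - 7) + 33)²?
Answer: 212521/196 ≈ 1084.3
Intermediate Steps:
(1/((-4 - 1*3) - 7) + 33)² = (1/((-4 - 3) - 7) + 33)² = (1/(-7 - 7) + 33)² = (1/(-14) + 33)² = (-1/14 + 33)² = (461/14)² = 212521/196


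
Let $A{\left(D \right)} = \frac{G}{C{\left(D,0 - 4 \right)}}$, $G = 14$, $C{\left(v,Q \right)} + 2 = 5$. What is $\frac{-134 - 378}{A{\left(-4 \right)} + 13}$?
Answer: $- \frac{1536}{53} \approx -28.981$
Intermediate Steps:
$C{\left(v,Q \right)} = 3$ ($C{\left(v,Q \right)} = -2 + 5 = 3$)
$A{\left(D \right)} = \frac{14}{3}$
$\frac{-134 - 378}{A{\left(-4 \right)} + 13} = \frac{-134 - 378}{\frac{14}{3} + 13} = - \frac{512}{\frac{53}{3}} = \left(-512\right) \frac{3}{53} = - \frac{1536}{53}$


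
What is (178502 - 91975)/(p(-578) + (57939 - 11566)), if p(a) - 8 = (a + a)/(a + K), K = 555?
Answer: 1990121/1067919 ≈ 1.8636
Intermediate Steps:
p(a) = 8 + 2*a/(555 + a) (p(a) = 8 + (a + a)/(a + 555) = 8 + (2*a)/(555 + a) = 8 + 2*a/(555 + a))
(178502 - 91975)/(p(-578) + (57939 - 11566)) = (178502 - 91975)/(10*(444 - 578)/(555 - 578) + (57939 - 11566)) = 86527/(10*(-134)/(-23) + 46373) = 86527/(10*(-1/23)*(-134) + 46373) = 86527/(1340/23 + 46373) = 86527/(1067919/23) = 86527*(23/1067919) = 1990121/1067919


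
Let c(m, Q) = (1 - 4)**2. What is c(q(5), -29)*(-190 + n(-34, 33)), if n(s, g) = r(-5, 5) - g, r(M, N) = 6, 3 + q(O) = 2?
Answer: -1953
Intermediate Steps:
q(O) = -1 (q(O) = -3 + 2 = -1)
n(s, g) = 6 - g
c(m, Q) = 9 (c(m, Q) = (-3)**2 = 9)
c(q(5), -29)*(-190 + n(-34, 33)) = 9*(-190 + (6 - 1*33)) = 9*(-190 + (6 - 33)) = 9*(-190 - 27) = 9*(-217) = -1953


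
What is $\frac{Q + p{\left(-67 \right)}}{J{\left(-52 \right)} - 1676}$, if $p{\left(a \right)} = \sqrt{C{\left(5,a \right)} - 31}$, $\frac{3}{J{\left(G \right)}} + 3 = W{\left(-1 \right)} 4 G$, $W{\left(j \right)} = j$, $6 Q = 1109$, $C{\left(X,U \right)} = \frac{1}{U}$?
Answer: $- \frac{227345}{2061462} - \frac{205 i \sqrt{139226}}{23019659} \approx -0.11028 - 0.0033229 i$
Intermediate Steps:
$Q = \frac{1109}{6}$ ($Q = \frac{1}{6} \cdot 1109 = \frac{1109}{6} \approx 184.83$)
$J{\left(G \right)} = \frac{3}{-3 - 4 G}$ ($J{\left(G \right)} = \frac{3}{-3 + \left(-1\right) 4 G} = \frac{3}{-3 - 4 G}$)
$p{\left(a \right)} = \sqrt{-31 + \frac{1}{a}}$ ($p{\left(a \right)} = \sqrt{\frac{1}{a} - 31} = \sqrt{-31 + \frac{1}{a}}$)
$\frac{Q + p{\left(-67 \right)}}{J{\left(-52 \right)} - 1676} = \frac{\frac{1109}{6} + \sqrt{-31 + \frac{1}{-67}}}{\frac{3}{-3 - -208} - 1676} = \frac{\frac{1109}{6} + \sqrt{-31 - \frac{1}{67}}}{\frac{3}{-3 + 208} - 1676} = \frac{\frac{1109}{6} + \sqrt{- \frac{2078}{67}}}{\frac{3}{205} - 1676} = \frac{\frac{1109}{6} + \frac{i \sqrt{139226}}{67}}{3 \cdot \frac{1}{205} - 1676} = \frac{\frac{1109}{6} + \frac{i \sqrt{139226}}{67}}{\frac{3}{205} - 1676} = \frac{\frac{1109}{6} + \frac{i \sqrt{139226}}{67}}{- \frac{343577}{205}} = \left(\frac{1109}{6} + \frac{i \sqrt{139226}}{67}\right) \left(- \frac{205}{343577}\right) = - \frac{227345}{2061462} - \frac{205 i \sqrt{139226}}{23019659}$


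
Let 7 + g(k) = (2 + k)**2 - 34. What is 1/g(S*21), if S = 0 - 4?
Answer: 1/6683 ≈ 0.00014963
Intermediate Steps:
S = -4
g(k) = -41 + (2 + k)**2 (g(k) = -7 + ((2 + k)**2 - 34) = -7 + (-34 + (2 + k)**2) = -41 + (2 + k)**2)
1/g(S*21) = 1/(-41 + (2 - 4*21)**2) = 1/(-41 + (2 - 84)**2) = 1/(-41 + (-82)**2) = 1/(-41 + 6724) = 1/6683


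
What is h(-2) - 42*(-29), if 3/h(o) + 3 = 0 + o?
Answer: 6087/5 ≈ 1217.4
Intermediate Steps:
h(o) = 3/(-3 + o) (h(o) = 3/(-3 + (0 + o)) = 3/(-3 + o))
h(-2) - 42*(-29) = 3/(-3 - 2) - 42*(-29) = 3/(-5) + 1218 = 3*(-1/5) + 1218 = -3/5 + 1218 = 6087/5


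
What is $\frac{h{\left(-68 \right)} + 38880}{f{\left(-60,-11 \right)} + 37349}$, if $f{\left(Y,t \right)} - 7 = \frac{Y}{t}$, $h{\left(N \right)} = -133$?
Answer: $\frac{426217}{410976} \approx 1.0371$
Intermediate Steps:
$f{\left(Y,t \right)} = 7 + \frac{Y}{t}$
$\frac{h{\left(-68 \right)} + 38880}{f{\left(-60,-11 \right)} + 37349} = \frac{-133 + 38880}{\left(7 - \frac{60}{-11}\right) + 37349} = \frac{38747}{\left(7 - - \frac{60}{11}\right) + 37349} = \frac{38747}{\left(7 + \frac{60}{11}\right) + 37349} = \frac{38747}{\frac{137}{11} + 37349} = \frac{38747}{\frac{410976}{11}} = 38747 \cdot \frac{11}{410976} = \frac{426217}{410976}$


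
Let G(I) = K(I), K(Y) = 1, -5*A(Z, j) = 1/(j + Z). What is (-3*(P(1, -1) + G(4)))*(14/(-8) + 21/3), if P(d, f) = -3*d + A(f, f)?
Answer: 1197/40 ≈ 29.925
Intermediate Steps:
A(Z, j) = -1/(5*(Z + j)) (A(Z, j) = -1/(5*(j + Z)) = -1/(5*(Z + j)))
G(I) = 1
P(d, f) = -3*d - 1/(10*f) (P(d, f) = -3*d - 1/(5*f + 5*f) = -3*d - 1/(10*f))
(-3*(P(1, -1) + G(4)))*(14/(-8) + 21/3) = (-3*((-3*1 - ⅒/(-1)) + 1))*(14/(-8) + 21/3) = (-3*((-3 - ⅒*(-1)) + 1))*(14*(-⅛) + 21*(⅓)) = (-3*((-3 + ⅒) + 1))*(-7/4 + 7) = -3*(-29/10 + 1)*(21/4) = -3*(-19/10)*(21/4) = (57/10)*(21/4) = 1197/40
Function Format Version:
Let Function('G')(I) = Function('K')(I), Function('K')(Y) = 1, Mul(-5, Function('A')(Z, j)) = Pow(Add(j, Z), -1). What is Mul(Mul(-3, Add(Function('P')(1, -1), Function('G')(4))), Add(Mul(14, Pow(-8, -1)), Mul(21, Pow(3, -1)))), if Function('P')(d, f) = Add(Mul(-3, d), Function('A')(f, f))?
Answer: Rational(1197, 40) ≈ 29.925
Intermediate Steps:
Function('A')(Z, j) = Mul(Rational(-1, 5), Pow(Add(Z, j), -1)) (Function('A')(Z, j) = Mul(Rational(-1, 5), Pow(Add(j, Z), -1)) = Mul(Rational(-1, 5), Pow(Add(Z, j), -1)))
Function('G')(I) = 1
Function('P')(d, f) = Add(Mul(-3, d), Mul(Rational(-1, 10), Pow(f, -1))) (Function('P')(d, f) = Add(Mul(-3, d), Mul(-1, Pow(Add(Mul(5, f), Mul(5, f)), -1))) = Add(Mul(-3, d), Mul(-1, Pow(Mul(10, f), -1))) = Add(Mul(-3, d), Mul(-1, Mul(Rational(1, 10), Pow(f, -1)))) = Add(Mul(-3, d), Mul(Rational(-1, 10), Pow(f, -1))))
Mul(Mul(-3, Add(Function('P')(1, -1), Function('G')(4))), Add(Mul(14, Pow(-8, -1)), Mul(21, Pow(3, -1)))) = Mul(Mul(-3, Add(Add(Mul(-3, 1), Mul(Rational(-1, 10), Pow(-1, -1))), 1)), Add(Mul(14, Pow(-8, -1)), Mul(21, Pow(3, -1)))) = Mul(Mul(-3, Add(Add(-3, Mul(Rational(-1, 10), -1)), 1)), Add(Mul(14, Rational(-1, 8)), Mul(21, Rational(1, 3)))) = Mul(Mul(-3, Add(Add(-3, Rational(1, 10)), 1)), Add(Rational(-7, 4), 7)) = Mul(Mul(-3, Add(Rational(-29, 10), 1)), Rational(21, 4)) = Mul(Mul(-3, Rational(-19, 10)), Rational(21, 4)) = Mul(Rational(57, 10), Rational(21, 4)) = Rational(1197, 40)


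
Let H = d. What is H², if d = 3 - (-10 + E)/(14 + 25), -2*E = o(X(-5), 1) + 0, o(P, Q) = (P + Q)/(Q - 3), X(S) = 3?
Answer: 1764/169 ≈ 10.438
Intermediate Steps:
o(P, Q) = (P + Q)/(-3 + Q)
E = 1 (E = -((3 + 1)/(-3 + 1) + 0)/2 = -(4/(-2) + 0)/2 = -(-½*4 + 0)/2 = -(-2 + 0)/2 = -½*(-2) = 1)
d = 42/13 (d = 3 - (-10 + 1)/(14 + 25) = 3 - (-9)/39 = 3 - 1*(-3/13) = 3 + 3/13 = 42/13 ≈ 3.2308)
H = 42/13 ≈ 3.2308
H² = (42/13)² = 1764/169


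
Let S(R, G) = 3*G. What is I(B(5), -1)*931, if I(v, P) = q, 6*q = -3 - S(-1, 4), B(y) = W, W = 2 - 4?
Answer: -4655/2 ≈ -2327.5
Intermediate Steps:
W = -2
B(y) = -2
q = -5/2 (q = (-3 - 3*4)/6 = (-3 - 1*12)/6 = (-3 - 12)/6 = (1/6)*(-15) = -5/2 ≈ -2.5000)
I(v, P) = -5/2
I(B(5), -1)*931 = -5/2*931 = -4655/2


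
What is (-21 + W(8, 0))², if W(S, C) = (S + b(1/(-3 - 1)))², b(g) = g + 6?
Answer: 7230721/256 ≈ 28245.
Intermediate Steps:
b(g) = 6 + g
W(S, C) = (23/4 + S)² (W(S, C) = (S + (6 + 1/(-3 - 1)))² = (S + (6 + 1/(-4)))² = (S + (6 - ¼))² = (S + 23/4)² = (23/4 + S)²)
(-21 + W(8, 0))² = (-21 + (23 + 4*8)²/16)² = (-21 + (23 + 32)²/16)² = (-21 + (1/16)*55²)² = (-21 + (1/16)*3025)² = (-21 + 3025/16)² = (2689/16)² = 7230721/256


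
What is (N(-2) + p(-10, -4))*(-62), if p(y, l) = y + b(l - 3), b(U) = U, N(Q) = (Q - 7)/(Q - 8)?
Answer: 4991/5 ≈ 998.20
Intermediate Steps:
N(Q) = (-7 + Q)/(-8 + Q)
p(y, l) = -3 + l + y (p(y, l) = y + (l - 3) = y + (-3 + l) = -3 + l + y)
(N(-2) + p(-10, -4))*(-62) = ((-7 - 2)/(-8 - 2) + (-3 - 4 - 10))*(-62) = (-9/(-10) - 17)*(-62) = (-⅒*(-9) - 17)*(-62) = (9/10 - 17)*(-62) = -161/10*(-62) = 4991/5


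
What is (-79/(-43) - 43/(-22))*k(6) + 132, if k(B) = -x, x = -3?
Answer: 135633/946 ≈ 143.38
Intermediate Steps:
k(B) = 3 (k(B) = -1*(-3) = 3)
(-79/(-43) - 43/(-22))*k(6) + 132 = (-79/(-43) - 43/(-22))*3 + 132 = (-79*(-1/43) - 43*(-1/22))*3 + 132 = (79/43 + 43/22)*3 + 132 = (3587/946)*3 + 132 = 10761/946 + 132 = 135633/946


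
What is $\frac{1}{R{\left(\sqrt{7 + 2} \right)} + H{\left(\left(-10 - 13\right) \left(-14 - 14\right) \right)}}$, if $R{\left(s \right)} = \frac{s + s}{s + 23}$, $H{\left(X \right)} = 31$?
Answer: $\frac{13}{406} \approx 0.03202$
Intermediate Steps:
$R{\left(s \right)} = \frac{2 s}{23 + s}$
$\frac{1}{R{\left(\sqrt{7 + 2} \right)} + H{\left(\left(-10 - 13\right) \left(-14 - 14\right) \right)}} = \frac{1}{\frac{2 \sqrt{7 + 2}}{23 + \sqrt{7 + 2}} + 31} = \frac{1}{\frac{2 \sqrt{9}}{23 + \sqrt{9}} + 31} = \frac{1}{2 \cdot 3 \frac{1}{23 + 3} + 31} = \frac{1}{2 \cdot 3 \cdot \frac{1}{26} + 31} = \frac{1}{\frac{3}{13} + 31} = \frac{1}{\frac{406}{13}} = \frac{13}{406}$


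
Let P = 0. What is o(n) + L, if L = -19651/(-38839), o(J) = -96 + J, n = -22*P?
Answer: -3708893/38839 ≈ -95.494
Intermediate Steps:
n = 0 (n = -22*0 = 0)
L = 19651/38839 (L = -19651*(-1/38839) = 19651/38839 ≈ 0.50596)
o(n) + L = (-96 + 0) + 19651/38839 = -96 + 19651/38839 = -3708893/38839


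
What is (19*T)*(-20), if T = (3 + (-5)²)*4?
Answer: -42560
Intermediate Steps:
T = 112 (T = (3 + 25)*4 = 28*4 = 112)
(19*T)*(-20) = (19*112)*(-20) = 2128*(-20) = -42560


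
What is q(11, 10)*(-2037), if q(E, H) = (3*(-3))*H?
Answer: 183330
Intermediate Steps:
q(E, H) = -9*H
q(11, 10)*(-2037) = -9*10*(-2037) = -90*(-2037) = 183330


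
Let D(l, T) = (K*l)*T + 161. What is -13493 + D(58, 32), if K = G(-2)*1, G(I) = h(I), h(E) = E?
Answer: -17044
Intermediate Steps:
G(I) = I
K = -2 (K = -2*1 = -2)
D(l, T) = 161 - 2*T*l (D(l, T) = (-2*l)*T + 161 = -2*T*l + 161 = 161 - 2*T*l)
-13493 + D(58, 32) = -13493 + (161 - 2*32*58) = -13493 + (161 - 3712) = -13493 - 3551 = -17044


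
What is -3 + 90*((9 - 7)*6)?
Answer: 1077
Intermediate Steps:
-3 + 90*((9 - 7)*6) = -3 + 90*(2*6) = -3 + 90*12 = -3 + 1080 = 1077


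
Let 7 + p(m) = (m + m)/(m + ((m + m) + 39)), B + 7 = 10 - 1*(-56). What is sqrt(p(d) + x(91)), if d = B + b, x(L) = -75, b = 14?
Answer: I*sqrt(1355145)/129 ≈ 9.0241*I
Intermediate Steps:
B = 59 (B = -7 + (10 - 1*(-56)) = -7 + (10 + 56) = -7 + 66 = 59)
d = 73 (d = 59 + 14 = 73)
p(m) = -7 + 2*m/(39 + 3*m) (p(m) = -7 + (m + m)/(m + ((m + m) + 39)) = -7 + (2*m)/(m + (2*m + 39)) = -7 + (2*m)/(m + (39 + 2*m)) = -7 + (2*m)/(39 + 3*m) = -7 + 2*m/(39 + 3*m))
sqrt(p(d) + x(91)) = sqrt((-273 - 19*73)/(3*(13 + 73)) - 75) = sqrt((1/3)*(-273 - 1387)/86 - 75) = sqrt((1/3)*(1/86)*(-1660) - 75) = sqrt(-830/129 - 75) = sqrt(-10505/129) = I*sqrt(1355145)/129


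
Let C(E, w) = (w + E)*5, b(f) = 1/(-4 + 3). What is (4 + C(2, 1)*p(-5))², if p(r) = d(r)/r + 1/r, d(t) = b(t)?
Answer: 16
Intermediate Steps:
b(f) = -1 (b(f) = 1/(-1) = -1)
d(t) = -1
p(r) = 0 (p(r) = -1/r + 1/r = 0)
C(E, w) = 5*E + 5*w (C(E, w) = (E + w)*5 = 5*E + 5*w)
(4 + C(2, 1)*p(-5))² = (4 + (5*2 + 5*1)*0)² = (4 + (10 + 5)*0)² = (4 + 15*0)² = (4 + 0)² = 4² = 16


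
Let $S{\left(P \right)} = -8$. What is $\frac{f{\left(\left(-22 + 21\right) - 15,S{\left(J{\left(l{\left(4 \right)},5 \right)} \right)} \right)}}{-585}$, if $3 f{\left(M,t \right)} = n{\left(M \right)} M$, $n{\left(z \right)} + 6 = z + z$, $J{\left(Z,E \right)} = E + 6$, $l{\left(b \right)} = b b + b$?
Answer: $- \frac{608}{1755} \approx -0.34644$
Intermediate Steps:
$l{\left(b \right)} = b + b^{2}$ ($l{\left(b \right)} = b^{2} + b = b + b^{2}$)
$J{\left(Z,E \right)} = 6 + E$
$n{\left(z \right)} = -6 + 2 z$ ($n{\left(z \right)} = -6 + \left(z + z\right) = -6 + 2 z$)
$f{\left(M,t \right)} = \frac{M \left(-6 + 2 M\right)}{3}$ ($f{\left(M,t \right)} = \frac{\left(-6 + 2 M\right) M}{3} = \frac{M \left(-6 + 2 M\right)}{3}$)
$\frac{f{\left(\left(-22 + 21\right) - 15,S{\left(J{\left(l{\left(4 \right)},5 \right)} \right)} \right)}}{-585} = \frac{\frac{2}{3} \left(\left(-22 + 21\right) - 15\right) \left(-3 + \left(\left(-22 + 21\right) - 15\right)\right)}{-585} = \frac{2 \left(-1 - 15\right) \left(-3 - 16\right)}{3} \left(- \frac{1}{585}\right) = \frac{2}{3} \left(-16\right) \left(-3 - 16\right) \left(- \frac{1}{585}\right) = \frac{2}{3} \left(-16\right) \left(-19\right) \left(- \frac{1}{585}\right) = \frac{608}{3} \left(- \frac{1}{585}\right) = - \frac{608}{1755}$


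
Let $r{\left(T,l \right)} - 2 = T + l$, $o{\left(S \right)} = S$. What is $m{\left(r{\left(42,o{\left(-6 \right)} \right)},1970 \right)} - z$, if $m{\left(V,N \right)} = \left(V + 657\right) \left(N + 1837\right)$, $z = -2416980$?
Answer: $5062845$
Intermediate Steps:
$r{\left(T,l \right)} = 2 + T + l$ ($r{\left(T,l \right)} = 2 + \left(T + l\right) = 2 + T + l$)
$m{\left(V,N \right)} = \left(657 + V\right) \left(1837 + N\right)$
$m{\left(r{\left(42,o{\left(-6 \right)} \right)},1970 \right)} - z = \left(1206909 + 657 \cdot 1970 + 1837 \left(2 + 42 - 6\right) + 1970 \left(2 + 42 - 6\right)\right) - -2416980 = \left(1206909 + 1294290 + 1837 \cdot 38 + 1970 \cdot 38\right) + 2416980 = \left(1206909 + 1294290 + 69806 + 74860\right) + 2416980 = 2645865 + 2416980 = 5062845$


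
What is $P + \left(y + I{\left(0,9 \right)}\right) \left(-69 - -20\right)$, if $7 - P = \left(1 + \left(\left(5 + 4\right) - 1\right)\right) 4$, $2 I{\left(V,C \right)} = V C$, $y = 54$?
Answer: $-2675$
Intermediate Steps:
$I{\left(V,C \right)} = \frac{C V}{2}$ ($I{\left(V,C \right)} = \frac{V C}{2} = \frac{C V}{2}$)
$P = -29$ ($P = 7 - \left(1 + \left(\left(5 + 4\right) - 1\right)\right) 4 = 7 - \left(1 + \left(9 - 1\right)\right) 4 = 7 - \left(1 + 8\right) 4 = 7 - 9 \cdot 4 = 7 - 36 = -29$)
$P + \left(y + I{\left(0,9 \right)}\right) \left(-69 - -20\right) = -29 + \left(54 + \frac{1}{2} \cdot 9 \cdot 0\right) \left(-69 - -20\right) = -29 + \left(54 + 0\right) \left(-69 + 20\right) = -29 + 54 \left(-49\right) = -29 - 2646 = -2675$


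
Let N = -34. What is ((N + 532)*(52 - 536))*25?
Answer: -6025800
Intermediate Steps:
((N + 532)*(52 - 536))*25 = ((-34 + 532)*(52 - 536))*25 = (498*(-484))*25 = -241032*25 = -6025800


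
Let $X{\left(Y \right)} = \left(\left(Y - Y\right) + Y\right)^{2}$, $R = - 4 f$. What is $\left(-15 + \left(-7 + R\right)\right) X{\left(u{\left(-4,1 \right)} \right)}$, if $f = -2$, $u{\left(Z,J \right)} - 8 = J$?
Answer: $-1134$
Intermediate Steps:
$u{\left(Z,J \right)} = 8 + J$
$R = 8$ ($R = \left(-4\right) \left(-2\right) = 8$)
$X{\left(Y \right)} = Y^{2}$ ($X{\left(Y \right)} = \left(0 + Y\right)^{2} = Y^{2}$)
$\left(-15 + \left(-7 + R\right)\right) X{\left(u{\left(-4,1 \right)} \right)} = \left(-15 + \left(-7 + 8\right)\right) \left(8 + 1\right)^{2} = \left(-15 + 1\right) 9^{2} = \left(-14\right) 81 = -1134$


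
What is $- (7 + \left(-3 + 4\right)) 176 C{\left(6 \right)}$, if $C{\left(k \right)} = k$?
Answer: $-8448$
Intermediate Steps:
$- (7 + \left(-3 + 4\right)) 176 C{\left(6 \right)} = - (7 + \left(-3 + 4\right)) 176 \cdot 6 = - (7 + 1) 176 \cdot 6 = \left(-1\right) 8 \cdot 176 \cdot 6 = \left(-8\right) 176 \cdot 6 = \left(-1408\right) 6 = -8448$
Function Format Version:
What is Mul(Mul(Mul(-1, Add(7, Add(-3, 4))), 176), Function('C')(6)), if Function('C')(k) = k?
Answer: -8448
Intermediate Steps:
Mul(Mul(Mul(-1, Add(7, Add(-3, 4))), 176), Function('C')(6)) = Mul(Mul(Mul(-1, Add(7, Add(-3, 4))), 176), 6) = Mul(Mul(Mul(-1, Add(7, 1)), 176), 6) = Mul(Mul(Mul(-1, 8), 176), 6) = Mul(Mul(-8, 176), 6) = Mul(-1408, 6) = -8448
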